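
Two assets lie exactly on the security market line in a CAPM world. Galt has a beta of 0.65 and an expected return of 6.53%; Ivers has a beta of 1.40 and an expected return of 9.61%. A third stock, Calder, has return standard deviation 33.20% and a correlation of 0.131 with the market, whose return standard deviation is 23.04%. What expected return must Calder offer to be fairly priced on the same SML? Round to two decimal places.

MRP = (9.61% − 6.53%) / (1.40 − 0.65) = 4.1067%
R_f = 6.53% − 0.65 × 4.1067% = 3.8606%
β_Calder = ρ·σ_i/σ_m = 0.131 × 33.20 / 23.04 = 0.1888
E(R_Calder) = R_f + β × MRP = 3.8606% + 0.1888 × 4.1067% = 4.64%

4.64%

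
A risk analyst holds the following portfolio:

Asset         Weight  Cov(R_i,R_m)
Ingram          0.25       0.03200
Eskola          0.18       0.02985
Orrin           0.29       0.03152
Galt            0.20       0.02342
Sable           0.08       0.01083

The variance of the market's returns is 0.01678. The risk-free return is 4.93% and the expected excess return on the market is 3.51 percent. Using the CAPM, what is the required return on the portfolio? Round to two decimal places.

β_Ingram = 0.03200 / 0.01678 = 1.9070
β_Eskola = 0.02985 / 0.01678 = 1.7789
β_Orrin = 0.03152 / 0.01678 = 1.8784
β_Galt = 0.02342 / 0.01678 = 1.3957
β_Sable = 0.01083 / 0.01678 = 0.6454
β_P = Σ w_i β_i = 0.25×1.9070 + 0.18×1.7789 + 0.29×1.8784 + 0.20×1.3957 + 0.08×0.6454 = 1.6725
E(R_P) = R_f + β_P × MRP = 4.93% + 1.6725 × 3.51% = 10.80%

10.80%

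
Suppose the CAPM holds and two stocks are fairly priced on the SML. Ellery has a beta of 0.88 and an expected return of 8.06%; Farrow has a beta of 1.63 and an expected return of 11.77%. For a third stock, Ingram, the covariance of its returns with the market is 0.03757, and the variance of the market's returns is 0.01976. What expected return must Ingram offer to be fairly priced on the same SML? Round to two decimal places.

13.11%

MRP = (11.77% − 8.06%) / (1.63 − 0.88) = 4.9467%
R_f = 8.06% − 0.88 × 4.9467% = 3.7069%
β_Ingram = Cov / Var(R_m) = 0.03757 / 0.01976 = 1.9013
E(R_Ingram) = R_f + β × MRP = 3.7069% + 1.9013 × 4.9467% = 13.11%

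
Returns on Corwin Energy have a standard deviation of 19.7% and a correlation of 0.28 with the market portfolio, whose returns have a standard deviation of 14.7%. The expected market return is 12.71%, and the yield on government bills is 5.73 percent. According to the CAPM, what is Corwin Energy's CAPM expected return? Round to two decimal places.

β = ρ × σ_i / σ_m = 0.28 × 19.7% / 14.7% = 0.3752
MRP = 12.71% − 5.73% = 6.98%
E(R) = 5.73% + 0.3752 × 6.98% = 8.35%

8.35%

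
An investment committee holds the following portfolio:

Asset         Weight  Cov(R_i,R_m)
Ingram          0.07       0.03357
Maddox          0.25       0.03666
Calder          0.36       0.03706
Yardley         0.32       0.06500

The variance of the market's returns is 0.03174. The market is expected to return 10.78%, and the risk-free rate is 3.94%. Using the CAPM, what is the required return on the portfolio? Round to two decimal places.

β_Ingram = 0.03357 / 0.03174 = 1.0577
β_Maddox = 0.03666 / 0.03174 = 1.1550
β_Calder = 0.03706 / 0.03174 = 1.1676
β_Yardley = 0.06500 / 0.03174 = 2.0479
β_P = Σ w_i β_i = 0.07×1.0577 + 0.25×1.1550 + 0.36×1.1676 + 0.32×2.0479 = 1.4385
MRP = 10.78% − 3.94% = 6.84%
E(R_P) = R_f + β_P × MRP = 3.94% + 1.4385 × 6.84% = 13.78%

13.78%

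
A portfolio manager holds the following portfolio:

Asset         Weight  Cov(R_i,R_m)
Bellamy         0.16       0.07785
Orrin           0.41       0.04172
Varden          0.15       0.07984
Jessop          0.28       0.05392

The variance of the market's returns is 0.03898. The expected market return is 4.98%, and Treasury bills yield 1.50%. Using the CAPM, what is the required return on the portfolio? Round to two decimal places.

6.56%

β_Bellamy = 0.07785 / 0.03898 = 1.9972
β_Orrin = 0.04172 / 0.03898 = 1.0703
β_Varden = 0.07984 / 0.03898 = 2.0482
β_Jessop = 0.05392 / 0.03898 = 1.3833
β_P = Σ w_i β_i = 0.16×1.9972 + 0.41×1.0703 + 0.15×2.0482 + 0.28×1.3833 = 1.4529
MRP = 4.98% − 1.50% = 3.48%
E(R_P) = R_f + β_P × MRP = 1.50% + 1.4529 × 3.48% = 6.56%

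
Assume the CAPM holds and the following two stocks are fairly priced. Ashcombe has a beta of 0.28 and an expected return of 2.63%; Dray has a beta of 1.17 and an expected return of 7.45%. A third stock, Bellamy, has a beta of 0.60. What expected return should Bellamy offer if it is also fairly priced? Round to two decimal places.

4.36%

MRP (SML slope) = (7.45% − 2.63%) / (1.17 − 0.28) = 4.82% / 0.89 = 5.4157%
R_f (intercept) = 2.63% − 0.28 × 5.4157% = 1.1136%
E(R_Bellamy) = R_f + β × MRP = 1.1136% + 0.60 × 5.4157% = 4.36%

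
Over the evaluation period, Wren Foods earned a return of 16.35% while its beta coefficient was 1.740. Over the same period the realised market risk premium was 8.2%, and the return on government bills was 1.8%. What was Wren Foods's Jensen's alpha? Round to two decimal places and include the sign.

CAPM benchmark = R_f + β(R_m − R_f) = 1.8% + 1.740 × 8.2% = 16.0680%
α = actual − benchmark = 16.35% − 16.0680% = +0.28%

+0.28%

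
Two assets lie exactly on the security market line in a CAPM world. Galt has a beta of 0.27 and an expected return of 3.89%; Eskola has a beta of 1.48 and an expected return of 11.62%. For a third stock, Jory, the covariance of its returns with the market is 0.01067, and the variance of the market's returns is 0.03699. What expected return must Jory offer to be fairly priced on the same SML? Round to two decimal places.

4.01%

MRP = (11.62% − 3.89%) / (1.48 − 0.27) = 6.3884%
R_f = 3.89% − 0.27 × 6.3884% = 2.1651%
β_Jory = Cov / Var(R_m) = 0.01067 / 0.03699 = 0.2885
E(R_Jory) = R_f + β × MRP = 2.1651% + 0.2885 × 6.3884% = 4.01%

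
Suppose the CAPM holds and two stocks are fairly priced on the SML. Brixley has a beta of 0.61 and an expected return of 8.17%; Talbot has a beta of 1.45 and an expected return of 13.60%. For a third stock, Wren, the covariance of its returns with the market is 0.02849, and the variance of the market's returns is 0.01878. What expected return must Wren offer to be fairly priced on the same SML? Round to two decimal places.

MRP = (13.60% − 8.17%) / (1.45 − 0.61) = 6.4643%
R_f = 8.17% − 0.61 × 6.4643% = 4.2268%
β_Wren = Cov / Var(R_m) = 0.02849 / 0.01878 = 1.5170
E(R_Wren) = R_f + β × MRP = 4.2268% + 1.5170 × 6.4643% = 14.03%

14.03%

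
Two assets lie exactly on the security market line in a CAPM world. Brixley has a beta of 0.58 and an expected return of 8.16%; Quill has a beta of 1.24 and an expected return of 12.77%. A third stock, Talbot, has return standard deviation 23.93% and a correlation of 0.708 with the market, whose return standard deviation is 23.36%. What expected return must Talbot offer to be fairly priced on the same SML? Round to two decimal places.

9.17%

MRP = (12.77% − 8.16%) / (1.24 − 0.58) = 6.9848%
R_f = 8.16% − 0.58 × 6.9848% = 4.1088%
β_Talbot = ρ·σ_i/σ_m = 0.708 × 23.93 / 23.36 = 0.7253
E(R_Talbot) = R_f + β × MRP = 4.1088% + 0.7253 × 6.9848% = 9.17%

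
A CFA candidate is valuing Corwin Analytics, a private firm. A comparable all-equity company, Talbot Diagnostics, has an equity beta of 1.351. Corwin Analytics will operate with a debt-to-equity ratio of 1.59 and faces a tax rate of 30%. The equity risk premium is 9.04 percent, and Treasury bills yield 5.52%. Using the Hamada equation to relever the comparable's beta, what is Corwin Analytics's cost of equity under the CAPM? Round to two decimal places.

β_L = β_U × [1 + (1 − t)(D/E)] = 1.351 × [1 + (1 − 0.30) × 1.59]
    = 1.351 × [1 + 0.70 × 1.59] = 1.351 × 2.1130 = 2.8547
E(R) = R_f + β_L × MRP = 5.52% + 2.8547 × 9.04% = 31.33%

31.33%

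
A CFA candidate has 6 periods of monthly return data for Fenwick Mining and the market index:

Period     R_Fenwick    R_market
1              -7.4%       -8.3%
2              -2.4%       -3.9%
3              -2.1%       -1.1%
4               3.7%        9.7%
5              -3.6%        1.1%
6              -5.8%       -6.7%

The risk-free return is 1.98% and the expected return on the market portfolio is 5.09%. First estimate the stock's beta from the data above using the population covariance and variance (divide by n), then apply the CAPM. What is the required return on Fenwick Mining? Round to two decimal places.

Mean R_i = (-7.4 − 2.4 − 2.1 + 3.7 − 3.6 − 5.8) / 6 = -2.9333%
Mean R_m = (-8.3 − 3.9 − 1.1 + 9.7 + 1.1 − 6.7) / 6 = -1.5333%
Σ(R_i − R̄_i)(R_m − R̄_m) = 116.8933  ⇒  Cov = 116.8933 / 6 = 19.4822
Σ(R_m − R̄_m)² = 211.3933  ⇒  Var(R_m) = 211.3933 / 6 = 35.2322
β = Cov / Var(R_m) = 19.4822 / 35.2322 = 0.5530
MRP = 5.09% − 1.98% = 3.11%
E(R) = R_f + β × MRP = 1.98% + 0.5530 × 3.11% = 3.70%

3.70%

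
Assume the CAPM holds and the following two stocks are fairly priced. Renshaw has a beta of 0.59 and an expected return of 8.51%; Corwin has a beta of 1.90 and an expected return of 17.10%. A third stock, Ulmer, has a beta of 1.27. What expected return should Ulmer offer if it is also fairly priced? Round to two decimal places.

MRP (SML slope) = (17.10% − 8.51%) / (1.90 − 0.59) = 8.59% / 1.31 = 6.5573%
R_f (intercept) = 8.51% − 0.59 × 6.5573% = 4.6412%
E(R_Ulmer) = R_f + β × MRP = 4.6412% + 1.27 × 6.5573% = 12.97%

12.97%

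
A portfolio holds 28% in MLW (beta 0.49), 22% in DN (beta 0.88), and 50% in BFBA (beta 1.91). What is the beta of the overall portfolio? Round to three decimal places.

1.286

β_P = Σ w_i β_i = 0.28×0.49 + 0.22×0.88 + 0.50×1.91 = 1.2858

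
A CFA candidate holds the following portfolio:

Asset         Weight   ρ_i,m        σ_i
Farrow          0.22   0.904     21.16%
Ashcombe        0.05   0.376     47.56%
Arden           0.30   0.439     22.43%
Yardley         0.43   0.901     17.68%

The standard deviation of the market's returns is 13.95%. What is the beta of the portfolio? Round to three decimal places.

1.069

β_Farrow = 0.904 × 21.16% / 13.95% = 1.3712
β_Ashcombe = 0.376 × 47.56% / 13.95% = 1.2819
β_Arden = 0.439 × 22.43% / 13.95% = 0.7059
β_Yardley = 0.901 × 17.68% / 13.95% = 1.1419
β_P = Σ w_i β_i = 0.22×1.3712 + 0.05×1.2819 + 0.30×0.7059 + 0.43×1.1419 = 1.0685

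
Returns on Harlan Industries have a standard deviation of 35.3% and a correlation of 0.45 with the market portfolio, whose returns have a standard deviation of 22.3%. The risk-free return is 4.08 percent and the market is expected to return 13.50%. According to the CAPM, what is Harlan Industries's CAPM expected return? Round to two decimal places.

β = ρ × σ_i / σ_m = 0.45 × 35.3% / 22.3% = 0.7123
MRP = 13.50% − 4.08% = 9.42%
E(R) = 4.08% + 0.7123 × 9.42% = 10.79%

10.79%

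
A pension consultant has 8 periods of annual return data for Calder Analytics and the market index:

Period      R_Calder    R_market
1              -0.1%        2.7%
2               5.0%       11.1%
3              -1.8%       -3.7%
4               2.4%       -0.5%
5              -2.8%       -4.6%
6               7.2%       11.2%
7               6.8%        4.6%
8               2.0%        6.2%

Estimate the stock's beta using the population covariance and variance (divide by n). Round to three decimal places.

0.519

Mean R_i = (-0.1 + 5.0 − 1.8 + 2.4 − 2.8 + 7.2 + 6.8 + 2.0) / 8 = 2.3375%
Mean R_m = (2.7 + 11.1 − 3.7 − 0.5 − 4.6 + 11.2 + 4.6 + 6.2) / 8 = 3.3750%
Σ(R_i − R̄_i)(R_m − R̄_m) = 134.7775  ⇒  Cov = 134.7775 / 8 = 16.8472
Σ(R_m − R̄_m)² = 259.5150  ⇒  Var(R_m) = 259.5150 / 8 = 32.4394
β = Cov / Var(R_m) = 16.8472 / 32.4394 = 0.5193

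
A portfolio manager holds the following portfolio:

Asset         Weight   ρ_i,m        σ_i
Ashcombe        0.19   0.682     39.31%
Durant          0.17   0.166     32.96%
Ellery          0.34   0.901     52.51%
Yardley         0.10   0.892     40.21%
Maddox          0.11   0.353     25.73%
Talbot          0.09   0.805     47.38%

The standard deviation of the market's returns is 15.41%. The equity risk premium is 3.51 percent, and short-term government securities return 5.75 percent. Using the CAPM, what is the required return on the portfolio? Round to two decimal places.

12.61%

β_Ashcombe = 0.682 × 39.31% / 15.41% = 1.7397
β_Durant = 0.166 × 32.96% / 15.41% = 0.3551
β_Ellery = 0.901 × 52.51% / 15.41% = 3.0702
β_Yardley = 0.892 × 40.21% / 15.41% = 2.3275
β_Maddox = 0.353 × 25.73% / 15.41% = 0.5894
β_Talbot = 0.805 × 47.38% / 15.41% = 2.4751
β_P = Σ w_i β_i = 0.19×1.7397 + 0.17×0.3551 + 0.34×3.0702 + 0.10×2.3275 + 0.11×0.5894 + 0.09×2.4751 = 1.9551
E(R_P) = R_f + β_P × MRP = 5.75% + 1.9551 × 3.51% = 12.61%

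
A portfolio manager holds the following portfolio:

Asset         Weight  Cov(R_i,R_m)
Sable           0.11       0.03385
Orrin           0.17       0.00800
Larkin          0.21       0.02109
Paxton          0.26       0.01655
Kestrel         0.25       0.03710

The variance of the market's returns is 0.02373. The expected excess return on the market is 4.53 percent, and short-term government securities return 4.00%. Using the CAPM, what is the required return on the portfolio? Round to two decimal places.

8.41%

β_Sable = 0.03385 / 0.02373 = 1.4265
β_Orrin = 0.00800 / 0.02373 = 0.3371
β_Larkin = 0.02109 / 0.02373 = 0.8887
β_Paxton = 0.01655 / 0.02373 = 0.6974
β_Kestrel = 0.03710 / 0.02373 = 1.5634
β_P = Σ w_i β_i = 0.11×1.4265 + 0.17×0.3371 + 0.21×0.8887 + 0.26×0.6974 + 0.25×1.5634 = 0.9730
E(R_P) = R_f + β_P × MRP = 4.00% + 0.9730 × 4.53% = 8.41%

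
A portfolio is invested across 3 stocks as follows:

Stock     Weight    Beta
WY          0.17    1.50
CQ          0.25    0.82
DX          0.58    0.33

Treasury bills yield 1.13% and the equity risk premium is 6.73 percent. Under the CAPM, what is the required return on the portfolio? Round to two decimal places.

5.51%

β_P = Σ w_i β_i = 0.17×1.50 + 0.25×0.82 + 0.58×0.33 = 0.6514
E(R_P) = R_f + β_P × MRP = 1.13% + 0.6514 × 6.73% = 5.51%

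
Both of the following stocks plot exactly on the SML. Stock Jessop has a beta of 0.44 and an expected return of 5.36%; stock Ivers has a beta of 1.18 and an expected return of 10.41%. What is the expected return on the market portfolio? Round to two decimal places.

9.18%

Both satisfy E(R) = R_f + β·MRP, so the slope of the SML is
MRP = (10.41% − 5.36%) / (1.18 − 0.44) = 5.05% / 0.74 = 6.8243%
R_f = E(R_Jessop) − β_Jessop·MRP = 5.36% − 0.44 × 6.8243% = 2.3573%
E(R_m) = R_f + MRP = 2.3573% + 6.8243% = 9.18%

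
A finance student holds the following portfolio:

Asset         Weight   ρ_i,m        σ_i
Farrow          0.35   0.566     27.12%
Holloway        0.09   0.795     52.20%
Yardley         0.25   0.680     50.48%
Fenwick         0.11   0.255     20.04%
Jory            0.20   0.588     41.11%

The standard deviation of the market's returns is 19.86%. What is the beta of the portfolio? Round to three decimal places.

1.162

β_Farrow = 0.566 × 27.12% / 19.86% = 0.7729
β_Holloway = 0.795 × 52.20% / 19.86% = 2.0896
β_Yardley = 0.680 × 50.48% / 19.86% = 1.7284
β_Fenwick = 0.255 × 20.04% / 19.86% = 0.2573
β_Jory = 0.588 × 41.11% / 19.86% = 1.2172
β_P = Σ w_i β_i = 0.35×0.7729 + 0.09×2.0896 + 0.25×1.7284 + 0.11×0.2573 + 0.20×1.2172 = 1.1624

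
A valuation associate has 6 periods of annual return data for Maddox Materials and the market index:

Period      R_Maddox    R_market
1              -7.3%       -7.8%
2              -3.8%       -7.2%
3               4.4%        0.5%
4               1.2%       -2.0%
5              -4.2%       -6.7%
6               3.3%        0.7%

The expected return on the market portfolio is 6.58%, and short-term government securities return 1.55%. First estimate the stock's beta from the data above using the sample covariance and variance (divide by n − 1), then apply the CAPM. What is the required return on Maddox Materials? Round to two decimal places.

7.39%

Mean R_i = (-7.3 − 3.8 + 4.4 + 1.2 − 4.2 + 3.3) / 6 = -1.0667%
Mean R_m = (-7.8 − 7.2 + 0.5 − 2.0 − 6.7 + 0.7) / 6 = -3.7500%
Σ(R_i − R̄_i)(R_m − R̄_m) = 90.5500  ⇒  Cov = 90.5500 / 5 = 18.1100
Σ(R_m − R̄_m)² = 77.9350  ⇒  Var(R_m) = 77.9350 / 5 = 15.5870
β = Cov / Var(R_m) = 18.1100 / 15.5870 = 1.1619
MRP = 6.58% − 1.55% = 5.03%
E(R) = R_f + β × MRP = 1.55% + 1.1619 × 5.03% = 7.39%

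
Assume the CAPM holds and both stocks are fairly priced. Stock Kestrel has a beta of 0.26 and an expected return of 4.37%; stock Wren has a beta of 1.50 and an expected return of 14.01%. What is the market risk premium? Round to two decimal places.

Both satisfy E(R) = R_f + β·MRP, so the slope of the SML is
MRP = (14.01% − 4.37%) / (1.50 − 0.26) = 9.64% / 1.24 = 7.7742%

7.77%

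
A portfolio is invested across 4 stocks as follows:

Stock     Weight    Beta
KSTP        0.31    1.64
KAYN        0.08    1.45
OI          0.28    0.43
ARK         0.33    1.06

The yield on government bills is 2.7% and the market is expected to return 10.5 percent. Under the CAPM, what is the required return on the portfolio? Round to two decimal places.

β_P = Σ w_i β_i = 0.31×1.64 + 0.08×1.45 + 0.28×0.43 + 0.33×1.06 = 1.0946
MRP = 10.5% − 2.7% = 7.80%
E(R_P) = R_f + β_P × MRP = 2.7% + 1.0946 × 7.8% = 11.24%

11.24%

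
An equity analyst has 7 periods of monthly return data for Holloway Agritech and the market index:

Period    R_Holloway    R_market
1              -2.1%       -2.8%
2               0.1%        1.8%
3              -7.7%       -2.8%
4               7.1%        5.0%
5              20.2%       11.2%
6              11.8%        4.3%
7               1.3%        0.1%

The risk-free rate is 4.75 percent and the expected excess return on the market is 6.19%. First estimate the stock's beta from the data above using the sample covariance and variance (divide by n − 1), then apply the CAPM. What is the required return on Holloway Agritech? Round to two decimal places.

15.93%

Mean R_i = (-2.1 + 0.1 − 7.7 + 7.1 + 20.2 + 11.8 + 1.3) / 7 = 4.3857%
Mean R_m = (-2.8 + 1.8 − 2.8 + 5.0 + 11.2 + 4.3 + 0.1) / 7 = 2.4000%
Σ(R_i − R̄_i)(R_m − R̄_m) = 266.5500  ⇒  Cov = 266.5500 / 6 = 44.4250
Σ(R_m − R̄_m)² = 147.5400  ⇒  Var(R_m) = 147.5400 / 6 = 24.5900
β = Cov / Var(R_m) = 44.4250 / 24.5900 = 1.8066
E(R) = R_f + β × MRP = 4.75% + 1.8066 × 6.19% = 15.93%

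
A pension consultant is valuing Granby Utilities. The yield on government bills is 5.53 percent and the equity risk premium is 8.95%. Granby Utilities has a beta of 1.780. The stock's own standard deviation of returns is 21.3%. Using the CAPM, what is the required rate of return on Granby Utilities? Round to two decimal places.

E(R) = R_f + β × MRP = 5.53% + 1.780 × 8.95% = 21.46%

21.46%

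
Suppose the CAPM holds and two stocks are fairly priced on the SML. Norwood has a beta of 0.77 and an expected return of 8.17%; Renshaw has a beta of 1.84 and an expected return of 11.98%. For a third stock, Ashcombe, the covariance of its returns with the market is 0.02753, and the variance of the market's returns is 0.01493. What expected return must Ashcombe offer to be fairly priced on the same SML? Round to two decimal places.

MRP = (11.98% − 8.17%) / (1.84 − 0.77) = 3.5607%
R_f = 8.17% − 0.77 × 3.5607% = 5.4283%
β_Ashcombe = Cov / Var(R_m) = 0.02753 / 0.01493 = 1.8439
E(R_Ashcombe) = R_f + β × MRP = 5.4283% + 1.8439 × 3.5607% = 11.99%

11.99%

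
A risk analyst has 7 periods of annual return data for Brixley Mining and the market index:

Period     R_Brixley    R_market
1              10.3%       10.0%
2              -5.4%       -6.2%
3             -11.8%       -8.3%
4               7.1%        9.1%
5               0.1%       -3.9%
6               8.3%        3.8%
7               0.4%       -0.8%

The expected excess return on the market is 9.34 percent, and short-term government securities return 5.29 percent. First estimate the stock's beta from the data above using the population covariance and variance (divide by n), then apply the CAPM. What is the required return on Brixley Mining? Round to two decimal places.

Mean R_i = (10.3 − 5.4 − 11.8 + 7.1 + 0.1 + 8.3 + 0.4) / 7 = 1.2857%
Mean R_m = (10.0 − 6.2 − 8.3 + 9.1 − 3.9 + 3.8 − 0.8) / 7 = 0.5286%
Σ(R_i − R̄_i)(R_m − R̄_m) = 325.1029  ⇒  Cov = 325.1029 / 7 = 46.4433
Σ(R_m − R̄_m)² = 318.4743  ⇒  Var(R_m) = 318.4743 / 7 = 45.4963
β = Cov / Var(R_m) = 46.4433 / 45.4963 = 1.0208
E(R) = R_f + β × MRP = 5.29% + 1.0208 × 9.34% = 14.82%

14.82%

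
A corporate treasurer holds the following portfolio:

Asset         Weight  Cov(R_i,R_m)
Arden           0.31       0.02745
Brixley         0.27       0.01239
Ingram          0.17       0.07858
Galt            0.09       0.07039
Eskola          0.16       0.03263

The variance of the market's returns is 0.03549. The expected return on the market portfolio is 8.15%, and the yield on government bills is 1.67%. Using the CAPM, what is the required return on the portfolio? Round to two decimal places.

8.38%

β_Arden = 0.02745 / 0.03549 = 0.7735
β_Brixley = 0.01239 / 0.03549 = 0.3491
β_Ingram = 0.07858 / 0.03549 = 2.2141
β_Galt = 0.07039 / 0.03549 = 1.9834
β_Eskola = 0.03263 / 0.03549 = 0.9194
β_P = Σ w_i β_i = 0.31×0.7735 + 0.27×0.3491 + 0.17×2.2141 + 0.09×1.9834 + 0.16×0.9194 = 1.0360
MRP = 8.15% − 1.67% = 6.48%
E(R_P) = R_f + β_P × MRP = 1.67% + 1.0360 × 6.48% = 8.38%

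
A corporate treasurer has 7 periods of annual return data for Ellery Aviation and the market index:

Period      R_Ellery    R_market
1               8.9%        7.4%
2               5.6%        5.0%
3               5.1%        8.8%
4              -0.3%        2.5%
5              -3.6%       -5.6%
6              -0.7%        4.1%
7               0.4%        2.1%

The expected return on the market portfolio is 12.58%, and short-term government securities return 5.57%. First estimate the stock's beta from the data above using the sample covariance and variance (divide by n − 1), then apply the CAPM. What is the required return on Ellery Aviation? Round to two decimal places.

Mean R_i = (8.9 + 5.6 + 5.1 − 0.3 − 3.6 − 0.7 + 0.4) / 7 = 2.2000%
Mean R_m = (7.4 + 5.0 + 8.8 + 2.5 − 5.6 + 4.1 + 2.1) / 7 = 3.4714%
Σ(R_i − R̄_i)(R_m − R̄_m) = 102.6600  ⇒  Cov = 102.6600 / 6 = 17.1100
Σ(R_m − R̄_m)² = 131.6743  ⇒  Var(R_m) = 131.6743 / 6 = 21.9457
β = Cov / Var(R_m) = 17.1100 / 21.9457 = 0.7797
MRP = 12.58% − 5.57% = 7.01%
E(R) = R_f + β × MRP = 5.57% + 0.7797 × 7.01% = 11.04%

11.04%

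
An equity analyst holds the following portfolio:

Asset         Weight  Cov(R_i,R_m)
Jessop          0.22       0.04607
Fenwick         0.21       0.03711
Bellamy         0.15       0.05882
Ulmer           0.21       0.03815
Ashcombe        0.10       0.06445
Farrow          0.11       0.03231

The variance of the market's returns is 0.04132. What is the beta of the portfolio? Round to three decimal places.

1.083

β_Jessop = 0.04607 / 0.04132 = 1.1150
β_Fenwick = 0.03711 / 0.04132 = 0.8981
β_Bellamy = 0.05882 / 0.04132 = 1.4235
β_Ulmer = 0.03815 / 0.04132 = 0.9233
β_Ashcombe = 0.06445 / 0.04132 = 1.5598
β_Farrow = 0.03231 / 0.04132 = 0.7819
β_P = Σ w_i β_i = 0.22×1.1150 + 0.21×0.8981 + 0.15×1.4235 + 0.21×0.9233 + 0.10×1.5598 + 0.11×0.7819 = 1.0833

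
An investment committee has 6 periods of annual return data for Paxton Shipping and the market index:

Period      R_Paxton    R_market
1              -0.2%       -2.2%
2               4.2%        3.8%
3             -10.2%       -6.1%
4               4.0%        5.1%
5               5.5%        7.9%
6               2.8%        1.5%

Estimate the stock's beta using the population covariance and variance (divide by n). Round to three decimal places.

1.046

Mean R_i = (-0.2 + 4.2 − 10.2 + 4.0 + 5.5 + 2.8) / 6 = 1.0167%
Mean R_m = (-2.2 + 3.8 − 6.1 + 5.1 + 7.9 + 1.5) / 6 = 1.6667%
Σ(R_i − R̄_i)(R_m − R̄_m) = 136.5033  ⇒  Cov = 136.5033 / 6 = 22.7506
Σ(R_m − R̄_m)² = 130.4933  ⇒  Var(R_m) = 130.4933 / 6 = 21.7489
β = Cov / Var(R_m) = 22.7506 / 21.7489 = 1.0461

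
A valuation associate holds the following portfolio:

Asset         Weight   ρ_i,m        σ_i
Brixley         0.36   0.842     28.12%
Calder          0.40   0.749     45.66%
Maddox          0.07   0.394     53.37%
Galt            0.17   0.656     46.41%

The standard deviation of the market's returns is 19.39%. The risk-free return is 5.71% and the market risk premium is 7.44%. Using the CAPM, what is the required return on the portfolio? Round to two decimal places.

16.78%

β_Brixley = 0.842 × 28.12% / 19.39% = 1.2211
β_Calder = 0.749 × 45.66% / 19.39% = 1.7638
β_Maddox = 0.394 × 53.37% / 19.39% = 1.0845
β_Galt = 0.656 × 46.41% / 19.39% = 1.5701
β_P = Σ w_i β_i = 0.36×1.2211 + 0.40×1.7638 + 0.07×1.0845 + 0.17×1.5701 = 1.4879
E(R_P) = R_f + β_P × MRP = 5.71% + 1.4879 × 7.44% = 16.78%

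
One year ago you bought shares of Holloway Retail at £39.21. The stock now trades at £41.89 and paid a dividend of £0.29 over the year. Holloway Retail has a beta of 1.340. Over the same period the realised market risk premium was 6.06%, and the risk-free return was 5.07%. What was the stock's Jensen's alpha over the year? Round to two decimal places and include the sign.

-5.62%

Realised HPR = (P1 + D1 − P0) / P0 = (41.89 + 0.29 − 39.21) / 39.21 = 2.97 / 39.21 = 7.5746%
CAPM required = R_f + β·MRP = 5.07% + 1.340 × 6.06% = 13.19040%
α = realised − required = 7.5746% − 13.19040% = -5.62%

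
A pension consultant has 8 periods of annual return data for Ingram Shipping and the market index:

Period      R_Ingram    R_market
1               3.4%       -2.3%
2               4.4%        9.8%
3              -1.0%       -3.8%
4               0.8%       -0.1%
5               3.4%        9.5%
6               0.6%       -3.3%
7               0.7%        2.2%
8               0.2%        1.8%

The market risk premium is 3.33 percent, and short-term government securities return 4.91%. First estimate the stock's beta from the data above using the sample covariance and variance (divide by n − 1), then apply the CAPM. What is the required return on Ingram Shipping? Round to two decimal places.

5.73%

Mean R_i = (3.4 + 4.4 − 1.0 + 0.8 + 3.4 + 0.6 + 0.7 + 0.2) / 8 = 1.5625%
Mean R_m = (-2.3 + 9.8 − 3.8 − 0.1 + 9.5 − 3.3 + 2.2 + 1.8) / 8 = 1.7250%
Σ(R_i − R̄_i)(R_m − R̄_m) = 49.6775  ⇒  Cov = 49.6775 / 7 = 7.0968
Σ(R_m − R̄_m)² = 201.1950  ⇒  Var(R_m) = 201.1950 / 7 = 28.7421
β = Cov / Var(R_m) = 7.0968 / 28.7421 = 0.2469
E(R) = R_f + β × MRP = 4.91% + 0.2469 × 3.33% = 5.73%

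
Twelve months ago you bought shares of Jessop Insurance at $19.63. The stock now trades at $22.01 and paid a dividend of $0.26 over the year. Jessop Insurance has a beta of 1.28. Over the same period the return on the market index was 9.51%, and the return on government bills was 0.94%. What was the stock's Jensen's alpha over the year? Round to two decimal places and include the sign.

+1.54%

Realised HPR = (P1 + D1 − P0) / P0 = (22.01 + 0.26 − 19.63) / 19.63 = 2.64 / 19.63 = 13.4488%
MRP = 9.51% − 0.94% = 8.57%
CAPM required = R_f + β·MRP = 0.94% + 1.28 × 8.57% = 11.9096%
α = realised − required = 13.4488% − 11.9096% = +1.54%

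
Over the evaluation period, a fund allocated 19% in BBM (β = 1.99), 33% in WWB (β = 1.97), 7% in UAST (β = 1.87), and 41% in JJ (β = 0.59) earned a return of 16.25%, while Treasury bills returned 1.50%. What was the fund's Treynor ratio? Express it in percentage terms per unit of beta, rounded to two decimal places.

10.53%

β_P = 0.19×1.99 + 0.33×1.97 + 0.07×1.87 + 0.41×0.59 = 1.4010
Treynor = (R_P − R_f) / β_P = (16.25% − 1.50%) / 1.4010 = 14.75% / 1.4010 = 10.53%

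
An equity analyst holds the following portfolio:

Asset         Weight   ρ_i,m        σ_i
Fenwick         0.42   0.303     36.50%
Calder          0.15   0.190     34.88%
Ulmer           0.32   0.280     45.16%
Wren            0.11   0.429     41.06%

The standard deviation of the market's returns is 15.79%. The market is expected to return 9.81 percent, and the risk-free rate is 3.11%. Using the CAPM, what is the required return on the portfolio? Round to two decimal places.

8.04%

β_Fenwick = 0.303 × 36.50% / 15.79% = 0.7004
β_Calder = 0.190 × 34.88% / 15.79% = 0.4197
β_Ulmer = 0.280 × 45.16% / 15.79% = 0.8008
β_Wren = 0.429 × 41.06% / 15.79% = 1.1156
β_P = Σ w_i β_i = 0.42×0.7004 + 0.15×0.4197 + 0.32×0.8008 + 0.11×1.1156 = 0.7361
MRP = 9.81% − 3.11% = 6.70%
E(R_P) = R_f + β_P × MRP = 3.11% + 0.7361 × 6.70% = 8.04%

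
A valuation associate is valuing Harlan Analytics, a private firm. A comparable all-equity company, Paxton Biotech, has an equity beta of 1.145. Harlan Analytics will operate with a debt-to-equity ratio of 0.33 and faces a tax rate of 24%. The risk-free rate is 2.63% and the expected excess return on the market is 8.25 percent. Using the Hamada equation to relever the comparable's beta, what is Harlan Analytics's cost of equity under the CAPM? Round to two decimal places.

14.45%

β_L = β_U × [1 + (1 − t)(D/E)] = 1.145 × [1 + (1 − 0.24) × 0.33]
    = 1.145 × [1 + 0.76 × 0.33] = 1.145 × 1.2508 = 1.4322
E(R) = R_f + β_L × MRP = 2.63% + 1.4322 × 8.25% = 14.45%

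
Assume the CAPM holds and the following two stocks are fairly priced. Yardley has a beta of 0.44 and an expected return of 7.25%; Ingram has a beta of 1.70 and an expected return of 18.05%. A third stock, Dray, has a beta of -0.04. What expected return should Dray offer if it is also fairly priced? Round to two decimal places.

MRP (SML slope) = (18.05% − 7.25%) / (1.70 − 0.44) = 10.80% / 1.26 = 8.5714%
R_f (intercept) = 7.25% − 0.44 × 8.5714% = 3.4786%
E(R_Dray) = R_f + β × MRP = 3.4786% + -0.04 × 8.5714% = 3.14%

3.14%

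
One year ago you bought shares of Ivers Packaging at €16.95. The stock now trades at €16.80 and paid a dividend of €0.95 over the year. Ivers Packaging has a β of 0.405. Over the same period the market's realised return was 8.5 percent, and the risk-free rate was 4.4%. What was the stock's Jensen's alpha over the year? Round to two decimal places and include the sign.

-1.34%

Realised HPR = (P1 + D1 − P0) / P0 = (16.80 + 0.95 − 16.95) / 16.95 = 0.80 / 16.95 = 4.7198%
MRP = 8.5% − 4.4% = 4.10%
CAPM required = R_f + β·MRP = 4.4% + 0.405 × 4.1% = 6.0605%
α = realised − required = 4.7198% − 6.0605% = -1.34%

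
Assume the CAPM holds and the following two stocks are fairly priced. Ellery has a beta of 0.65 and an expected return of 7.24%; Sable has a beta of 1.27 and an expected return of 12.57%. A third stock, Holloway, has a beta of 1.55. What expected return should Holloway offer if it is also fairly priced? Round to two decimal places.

MRP (SML slope) = (12.57% − 7.24%) / (1.27 − 0.65) = 5.33% / 0.62 = 8.5968%
R_f (intercept) = 7.24% − 0.65 × 8.5968% = 1.6521%
E(R_Holloway) = R_f + β × MRP = 1.6521% + 1.55 × 8.5968% = 14.98%

14.98%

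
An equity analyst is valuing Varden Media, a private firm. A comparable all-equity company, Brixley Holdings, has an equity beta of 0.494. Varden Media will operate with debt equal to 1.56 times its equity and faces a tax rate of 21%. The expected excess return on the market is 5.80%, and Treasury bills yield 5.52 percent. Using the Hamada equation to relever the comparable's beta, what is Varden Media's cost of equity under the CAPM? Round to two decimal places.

11.92%

β_L = β_U × [1 + (1 − t)(D/E)] = 0.494 × [1 + (1 − 0.21) × 1.56]
    = 0.494 × [1 + 0.79 × 1.56] = 0.494 × 2.2324 = 1.1028
E(R) = R_f + β_L × MRP = 5.52% + 1.1028 × 5.80% = 11.92%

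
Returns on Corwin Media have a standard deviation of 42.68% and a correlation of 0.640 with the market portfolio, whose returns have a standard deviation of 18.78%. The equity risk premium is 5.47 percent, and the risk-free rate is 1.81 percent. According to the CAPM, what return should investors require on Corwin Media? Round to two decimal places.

9.77%

β = ρ × σ_i / σ_m = 0.640 × 42.68% / 18.78% = 1.4545
E(R) = 1.81% + 1.4545 × 5.47% = 9.77%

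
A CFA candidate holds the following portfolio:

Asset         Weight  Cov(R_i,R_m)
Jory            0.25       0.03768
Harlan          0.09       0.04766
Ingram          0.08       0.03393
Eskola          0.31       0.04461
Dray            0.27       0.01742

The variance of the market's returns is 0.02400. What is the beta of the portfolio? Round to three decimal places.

1.457

β_Jory = 0.03768 / 0.02400 = 1.5700
β_Harlan = 0.04766 / 0.02400 = 1.9858
β_Ingram = 0.03393 / 0.02400 = 1.4138
β_Eskola = 0.04461 / 0.02400 = 1.8588
β_Dray = 0.01742 / 0.02400 = 0.7258
β_P = Σ w_i β_i = 0.25×1.5700 + 0.09×1.9858 + 0.08×1.4138 + 0.31×1.8588 + 0.27×0.7258 = 1.4565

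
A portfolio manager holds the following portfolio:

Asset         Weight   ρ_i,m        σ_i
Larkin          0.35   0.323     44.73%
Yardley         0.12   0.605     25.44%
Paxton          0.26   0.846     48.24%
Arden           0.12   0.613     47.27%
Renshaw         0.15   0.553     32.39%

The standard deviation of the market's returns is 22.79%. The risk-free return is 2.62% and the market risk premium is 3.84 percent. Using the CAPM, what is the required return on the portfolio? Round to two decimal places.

β_Larkin = 0.323 × 44.73% / 22.79% = 0.6340
β_Yardley = 0.605 × 25.44% / 22.79% = 0.6753
β_Paxton = 0.846 × 48.24% / 22.79% = 1.7907
β_Arden = 0.613 × 47.27% / 22.79% = 1.2715
β_Renshaw = 0.553 × 32.39% / 22.79% = 0.7859
β_P = Σ w_i β_i = 0.35×0.6340 + 0.12×0.6753 + 0.26×1.7907 + 0.12×1.2715 + 0.15×0.7859 = 1.0390
E(R_P) = R_f + β_P × MRP = 2.62% + 1.0390 × 3.84% = 6.61%

6.61%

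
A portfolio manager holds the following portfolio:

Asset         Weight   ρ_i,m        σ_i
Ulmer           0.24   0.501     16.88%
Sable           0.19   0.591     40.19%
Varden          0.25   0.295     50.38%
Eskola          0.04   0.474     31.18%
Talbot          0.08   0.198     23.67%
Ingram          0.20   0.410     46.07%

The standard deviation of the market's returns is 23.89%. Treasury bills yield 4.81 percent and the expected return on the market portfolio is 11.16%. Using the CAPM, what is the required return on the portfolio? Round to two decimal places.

8.80%

β_Ulmer = 0.501 × 16.88% / 23.89% = 0.3540
β_Sable = 0.591 × 40.19% / 23.89% = 0.9942
β_Varden = 0.295 × 50.38% / 23.89% = 0.6221
β_Eskola = 0.474 × 31.18% / 23.89% = 0.6186
β_Talbot = 0.198 × 23.67% / 23.89% = 0.1962
β_Ingram = 0.410 × 46.07% / 23.89% = 0.7907
β_P = Σ w_i β_i = 0.24×0.3540 + 0.19×0.9942 + 0.25×0.6221 + 0.04×0.6186 + 0.08×0.1962 + 0.20×0.7907 = 0.6280
MRP = 11.16% − 4.81% = 6.35%
E(R_P) = R_f + β_P × MRP = 4.81% + 0.6280 × 6.35% = 8.80%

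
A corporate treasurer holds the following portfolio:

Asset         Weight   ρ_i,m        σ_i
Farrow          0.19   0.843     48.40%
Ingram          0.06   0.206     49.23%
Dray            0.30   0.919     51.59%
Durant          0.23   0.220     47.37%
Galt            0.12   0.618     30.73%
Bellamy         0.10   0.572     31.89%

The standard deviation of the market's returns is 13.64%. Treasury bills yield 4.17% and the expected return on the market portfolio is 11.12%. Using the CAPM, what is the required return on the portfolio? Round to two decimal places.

18.99%

β_Farrow = 0.843 × 48.40% / 13.64% = 2.9913
β_Ingram = 0.206 × 49.23% / 13.64% = 0.7435
β_Dray = 0.919 × 51.59% / 13.64% = 3.4759
β_Durant = 0.220 × 47.37% / 13.64% = 0.7640
β_Galt = 0.618 × 30.73% / 13.64% = 1.3923
β_Bellamy = 0.572 × 31.89% / 13.64% = 1.3373
β_P = Σ w_i β_i = 0.19×2.9913 + 0.06×0.7435 + 0.30×3.4759 + 0.23×0.7640 + 0.12×1.3923 + 0.10×1.3373 = 2.1323
MRP = 11.12% − 4.17% = 6.95%
E(R_P) = R_f + β_P × MRP = 4.17% + 2.1323 × 6.95% = 18.99%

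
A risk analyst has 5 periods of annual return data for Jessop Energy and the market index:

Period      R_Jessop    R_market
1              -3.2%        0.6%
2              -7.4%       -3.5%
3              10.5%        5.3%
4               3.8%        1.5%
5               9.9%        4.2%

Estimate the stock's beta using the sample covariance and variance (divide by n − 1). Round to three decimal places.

2.209

Mean R_i = (-3.2 − 7.4 + 10.5 + 3.8 + 9.9) / 5 = 2.7200%
Mean R_m = (0.6 − 3.5 + 5.3 + 1.5 + 4.2) / 5 = 1.6200%
Σ(R_i − R̄_i)(R_m − R̄_m) = 104.8780  ⇒  Cov = 104.8780 / 4 = 26.2195
Σ(R_m − R̄_m)² = 47.4680  ⇒  Var(R_m) = 47.4680 / 4 = 11.8670
β = Cov / Var(R_m) = 26.2195 / 11.8670 = 2.2094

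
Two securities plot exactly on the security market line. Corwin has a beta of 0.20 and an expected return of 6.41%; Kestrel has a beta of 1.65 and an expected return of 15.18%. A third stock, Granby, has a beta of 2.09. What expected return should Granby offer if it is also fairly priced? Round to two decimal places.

MRP (SML slope) = (15.18% − 6.41%) / (1.65 − 0.20) = 8.77% / 1.45 = 6.0483%
R_f (intercept) = 6.41% − 0.20 × 6.0483% = 5.2003%
E(R_Granby) = R_f + β × MRP = 5.2003% + 2.09 × 6.0483% = 17.84%

17.84%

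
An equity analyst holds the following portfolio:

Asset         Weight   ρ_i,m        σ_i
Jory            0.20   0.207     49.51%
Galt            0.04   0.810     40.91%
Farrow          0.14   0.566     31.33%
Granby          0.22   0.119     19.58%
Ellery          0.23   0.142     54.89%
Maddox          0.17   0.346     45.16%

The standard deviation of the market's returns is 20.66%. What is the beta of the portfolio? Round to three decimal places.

β_Jory = 0.207 × 49.51% / 20.66% = 0.4961
β_Galt = 0.810 × 40.91% / 20.66% = 1.6039
β_Farrow = 0.566 × 31.33% / 20.66% = 0.8583
β_Granby = 0.119 × 19.58% / 20.66% = 0.1128
β_Ellery = 0.142 × 54.89% / 20.66% = 0.3773
β_Maddox = 0.346 × 45.16% / 20.66% = 0.7563
β_P = Σ w_i β_i = 0.20×0.4961 + 0.04×1.6039 + 0.14×0.8583 + 0.22×0.1128 + 0.23×0.3773 + 0.17×0.7563 = 0.5237

0.524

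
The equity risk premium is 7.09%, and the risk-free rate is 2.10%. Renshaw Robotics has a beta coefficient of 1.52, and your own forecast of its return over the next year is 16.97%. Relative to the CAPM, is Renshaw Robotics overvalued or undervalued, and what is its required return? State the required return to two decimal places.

Required return = R_f + β·MRP = 2.10% + 1.52 × 7.09% = 12.88%
Forecast 16.97% > required 12.88% → the stock plots above the SML → undervalued.

Undervalued; required return 12.88%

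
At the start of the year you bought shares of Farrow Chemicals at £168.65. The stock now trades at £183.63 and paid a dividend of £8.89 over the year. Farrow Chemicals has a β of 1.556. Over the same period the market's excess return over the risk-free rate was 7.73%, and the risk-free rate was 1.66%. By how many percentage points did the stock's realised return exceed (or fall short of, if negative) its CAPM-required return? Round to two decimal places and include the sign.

+0.47%

Realised HPR = (P1 + D1 − P0) / P0 = (183.63 + 8.89 − 168.65) / 168.65 = 23.87 / 168.65 = 14.1536%
CAPM required = R_f + β·MRP = 1.66% + 1.556 × 7.73% = 13.68788%
α = realised − required = 14.1536% − 13.68788% = +0.47%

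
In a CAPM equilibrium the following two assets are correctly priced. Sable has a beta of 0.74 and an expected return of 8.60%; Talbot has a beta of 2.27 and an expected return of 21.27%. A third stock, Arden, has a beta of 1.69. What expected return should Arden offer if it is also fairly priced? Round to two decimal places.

MRP (SML slope) = (21.27% − 8.60%) / (2.27 − 0.74) = 12.67% / 1.53 = 8.2810%
R_f (intercept) = 8.60% − 0.74 × 8.2810% = 2.4721%
E(R_Arden) = R_f + β × MRP = 2.4721% + 1.69 × 8.2810% = 16.47%

16.47%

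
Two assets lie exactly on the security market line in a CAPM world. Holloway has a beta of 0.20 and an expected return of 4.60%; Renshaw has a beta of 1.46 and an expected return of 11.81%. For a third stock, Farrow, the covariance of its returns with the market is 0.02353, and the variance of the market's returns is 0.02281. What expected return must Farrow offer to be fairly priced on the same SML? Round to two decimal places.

9.36%

MRP = (11.81% − 4.60%) / (1.46 − 0.20) = 5.7222%
R_f = 4.60% − 0.20 × 5.7222% = 3.4556%
β_Farrow = Cov / Var(R_m) = 0.02353 / 0.02281 = 1.0316
E(R_Farrow) = R_f + β × MRP = 3.4556% + 1.0316 × 5.7222% = 9.36%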